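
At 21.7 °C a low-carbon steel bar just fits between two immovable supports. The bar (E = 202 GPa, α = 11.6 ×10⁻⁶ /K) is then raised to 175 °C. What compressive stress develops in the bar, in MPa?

359 MPa

ΔT = 153.3 K. Constrained thermal stress σ = E·α·ΔT = 202.0×10³ MPa × 11.6×10⁻⁶ × 153.3 = 359 MPa (compressive).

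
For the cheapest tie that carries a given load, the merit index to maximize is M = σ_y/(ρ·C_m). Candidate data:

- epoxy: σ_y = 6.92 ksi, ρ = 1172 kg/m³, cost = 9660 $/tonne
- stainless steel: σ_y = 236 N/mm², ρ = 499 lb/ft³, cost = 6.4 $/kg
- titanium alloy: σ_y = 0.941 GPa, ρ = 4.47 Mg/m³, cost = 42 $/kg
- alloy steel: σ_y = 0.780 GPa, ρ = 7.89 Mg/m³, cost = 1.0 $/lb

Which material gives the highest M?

alloy steel

Convert each candidate to consistent units, then evaluate M:
  epoxy: σ_y = 47.71 MPa, ρ = 1172 kg/m³, cost = 9.660 $/kg
  stainless steel: σ_y = 236.0 MPa, ρ = 7993 kg/m³, cost = 6.400 $/kg
  titanium alloy: σ_y = 941.0 MPa, ρ = 4470 kg/m³, cost = 42.00 $/kg
  alloy steel: σ_y = 780.0 MPa, ρ = 7890 kg/m³, cost = 2.205 $/kg
  alloy steel: M = 44.8 kN·m per $
  titanium alloy: M = 5.01 kN·m per $
  stainless steel: M = 4.61 kN·m per $
  epoxy: M = 4.21 kN·m per $
Highest index: alloy steel.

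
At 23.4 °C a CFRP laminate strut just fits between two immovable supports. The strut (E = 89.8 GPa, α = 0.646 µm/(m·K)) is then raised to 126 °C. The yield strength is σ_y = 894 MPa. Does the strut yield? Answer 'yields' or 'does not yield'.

does not yield

ΔT = 102.6 K. Constrained thermal stress σ = E·α·ΔT = 89.80×10³ MPa × 0.646×10⁻⁶ × 102.6 = 5.95 MPa (compressive).
Compare to σ_y = 894 MPa: σ < σ_y, so it does not yield.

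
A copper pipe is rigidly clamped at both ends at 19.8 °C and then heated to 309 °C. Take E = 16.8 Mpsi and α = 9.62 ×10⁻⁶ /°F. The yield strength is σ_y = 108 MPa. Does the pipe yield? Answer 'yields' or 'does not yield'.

yields

E = 16.8 Mpsi = 115.8 GPa.
α = 9.62×10⁻⁶/°F × 9/5 = 17.3×10⁻⁶/K.
ΔT = 289.2 K. Constrained thermal stress σ = E·α·ΔT = 115.8×10³ MPa × 17.3×10⁻⁶ × 289.2 = 580 MPa (compressive).
Compare to σ_y = 108 MPa: σ ≥ σ_y, so it yields.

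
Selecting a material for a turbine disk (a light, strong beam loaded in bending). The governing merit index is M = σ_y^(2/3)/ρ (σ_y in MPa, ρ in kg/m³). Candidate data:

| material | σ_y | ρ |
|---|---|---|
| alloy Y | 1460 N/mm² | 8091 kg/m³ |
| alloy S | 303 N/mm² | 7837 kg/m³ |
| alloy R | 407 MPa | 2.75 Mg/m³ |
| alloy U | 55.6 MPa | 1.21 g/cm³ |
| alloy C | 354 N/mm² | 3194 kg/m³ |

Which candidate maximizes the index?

alloy R

Convert each candidate to consistent units, then evaluate M:
  alloy Y: σ_y = 1460 MPa, ρ = 8091 kg/m³
  alloy S: σ_y = 303.0 MPa, ρ = 7837 kg/m³
  alloy R: σ_y = 407.0 MPa, ρ = 2750 kg/m³
  alloy U: σ_y = 55.60 MPa, ρ = 1210 kg/m³
  alloy C: σ_y = 354.0 MPa, ρ = 3194 kg/m³
  alloy R: M = 20.0×10⁻³
  alloy Y: M = 15.9×10⁻³
  alloy C: M = 15.7×10⁻³
  alloy U: M = 12.0×10⁻³
  alloy S: M = 5.76×10⁻³
Highest index: alloy R.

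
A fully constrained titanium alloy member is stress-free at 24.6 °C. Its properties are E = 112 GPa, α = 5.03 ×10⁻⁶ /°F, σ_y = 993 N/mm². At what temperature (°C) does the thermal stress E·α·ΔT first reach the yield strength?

1000 °C

α = 5.03×10⁻⁶/°F × 9/5 = 9.05×10⁻⁶/K.
σ_y = 993 N/mm² = 993.0 MPa.
E·α·ΔT = 993.0 MPa ⇒ ΔT = 993.0 / (112.0×10³ × 9.05×10⁻⁶) = 979.2 K.
T = 24.6 + 979.2 = 1004 °C.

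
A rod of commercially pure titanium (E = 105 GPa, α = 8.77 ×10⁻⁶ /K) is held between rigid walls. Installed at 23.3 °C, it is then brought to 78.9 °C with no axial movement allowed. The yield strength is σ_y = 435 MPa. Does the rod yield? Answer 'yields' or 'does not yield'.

does not yield

ΔT = 55.60 K. Constrained thermal stress σ = E·α·ΔT = 105.0×10³ MPa × 8.77×10⁻⁶ × 55.60 = 51.2 MPa (compressive).
Compare to σ_y = 435 MPa: σ < σ_y, so it does not yield.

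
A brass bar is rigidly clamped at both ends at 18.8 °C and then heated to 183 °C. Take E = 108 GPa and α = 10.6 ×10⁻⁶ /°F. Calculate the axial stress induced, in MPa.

α = 10.6×10⁻⁶/°F × 9/5 = 19.1×10⁻⁶/K.
ΔT = 164.2 K. Constrained thermal stress σ = E·α·ΔT = 108.0×10³ MPa × 19.1×10⁻⁶ × 164.2 = 338 MPa (compressive).

338 MPa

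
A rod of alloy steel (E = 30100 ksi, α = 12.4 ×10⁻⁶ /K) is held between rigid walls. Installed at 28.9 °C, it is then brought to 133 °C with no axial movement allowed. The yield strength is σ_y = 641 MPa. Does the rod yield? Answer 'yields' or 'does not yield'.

does not yield

E = 30100 ksi = 207.5 GPa.
ΔT = 104.1 K. Constrained thermal stress σ = E·α·ΔT = 207.5×10³ MPa × 12.4×10⁻⁶ × 104.1 = 268 MPa (compressive).
Compare to σ_y = 641 MPa: σ < σ_y, so it does not yield.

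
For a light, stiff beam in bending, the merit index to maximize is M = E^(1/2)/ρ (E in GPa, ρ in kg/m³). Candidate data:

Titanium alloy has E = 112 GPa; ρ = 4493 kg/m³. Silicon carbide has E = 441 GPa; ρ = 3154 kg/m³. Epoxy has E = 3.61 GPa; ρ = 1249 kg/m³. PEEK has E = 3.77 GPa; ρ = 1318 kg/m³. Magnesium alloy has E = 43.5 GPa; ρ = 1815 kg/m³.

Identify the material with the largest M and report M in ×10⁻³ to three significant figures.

silicon carbide, M = 6.66×10⁻³

Computing M directly (units already consistent):
  silicon carbide: M = 6.66×10⁻³
  magnesium alloy: M = 3.63×10⁻³
  titanium alloy: M = 2.36×10⁻³
  epoxy: M = 1.52×10⁻³
  PEEK: M = 1.47×10⁻³
Highest index: silicon carbide.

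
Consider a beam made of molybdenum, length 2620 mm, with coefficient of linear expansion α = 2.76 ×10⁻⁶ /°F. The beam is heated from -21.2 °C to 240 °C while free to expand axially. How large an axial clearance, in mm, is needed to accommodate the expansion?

Convert α: 2.76×10⁻⁶/°F × (9/5) = 4.97×10⁻⁶/K.
ΔT = 240 − (-21.2) = 261.2 K.
ΔL = α·L₀·ΔT = 4.97×10⁻⁶ × 2620 mm × 261.2 K = 3.40 mm.

3.40 mm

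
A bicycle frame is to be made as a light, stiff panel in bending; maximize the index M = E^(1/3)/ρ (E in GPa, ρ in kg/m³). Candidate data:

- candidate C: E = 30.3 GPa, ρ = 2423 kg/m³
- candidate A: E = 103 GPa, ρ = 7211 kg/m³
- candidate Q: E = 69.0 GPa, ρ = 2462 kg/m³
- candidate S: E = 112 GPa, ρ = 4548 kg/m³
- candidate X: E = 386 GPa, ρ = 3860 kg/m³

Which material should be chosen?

Evaluate M for each candidate:
  candidate X: M = 1.89×10⁻³
  candidate Q: M = 1.67×10⁻³
  candidate C: M = 1.29×10⁻³
  candidate S: M = 1.06×10⁻³
  candidate A: M = 0.650×10⁻³
Candidate X has the largest M.

candidate X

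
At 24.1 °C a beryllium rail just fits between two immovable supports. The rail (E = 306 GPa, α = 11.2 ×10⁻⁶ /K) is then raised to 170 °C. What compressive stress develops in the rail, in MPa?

ΔT = 145.9 K. Constrained thermal stress σ = E·α·ΔT = 306.0×10³ MPa × 11.2×10⁻⁶ × 145.9 = 500 MPa (compressive).

500 MPa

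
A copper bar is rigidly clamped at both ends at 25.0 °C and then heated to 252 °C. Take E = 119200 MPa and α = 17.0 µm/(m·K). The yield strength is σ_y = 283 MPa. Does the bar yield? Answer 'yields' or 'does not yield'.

yields

E = 119200 MPa = 119.2 GPa.
ΔT = 227.0 K. Constrained thermal stress σ = E·α·ΔT = 119.2×10³ MPa × 17.0×10⁻⁶ × 227.0 = 460 MPa (compressive).
Compare to σ_y = 283 MPa: σ ≥ σ_y, so it yields.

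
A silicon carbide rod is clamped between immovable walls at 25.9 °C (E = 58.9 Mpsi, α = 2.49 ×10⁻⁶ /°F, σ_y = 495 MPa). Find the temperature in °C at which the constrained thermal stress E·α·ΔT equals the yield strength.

E = 58.9 Mpsi = 406.1 GPa.
α = 2.49×10⁻⁶/°F × 9/5 = 4.48×10⁻⁶/K.
E·α·ΔT = 495.0 MPa ⇒ ΔT = 495.0 / (406.1×10³ × 4.48×10⁻⁶) = 272.0 K.
T = 25.9 + 272.0 = 297.9 °C.

298 °C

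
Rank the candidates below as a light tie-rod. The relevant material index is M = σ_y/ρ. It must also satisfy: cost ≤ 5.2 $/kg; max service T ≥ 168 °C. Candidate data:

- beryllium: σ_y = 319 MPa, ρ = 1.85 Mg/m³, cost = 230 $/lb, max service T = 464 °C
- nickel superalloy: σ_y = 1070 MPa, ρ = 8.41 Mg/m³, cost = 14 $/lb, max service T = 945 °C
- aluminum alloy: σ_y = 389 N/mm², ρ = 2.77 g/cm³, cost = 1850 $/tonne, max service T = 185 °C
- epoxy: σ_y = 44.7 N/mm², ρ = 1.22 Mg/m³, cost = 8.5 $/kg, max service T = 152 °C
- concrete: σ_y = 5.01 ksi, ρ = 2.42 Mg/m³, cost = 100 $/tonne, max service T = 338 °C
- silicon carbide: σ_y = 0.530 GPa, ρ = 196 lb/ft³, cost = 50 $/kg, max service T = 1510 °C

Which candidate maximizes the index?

Screen on constraints: cost ≤ 5.2 $/kg; max service T ≥ 168 °C. Survivors: aluminum alloy, concrete.
After converting to SI:
  aluminum alloy: σ_y = 389.0 MPa, ρ = 2770 kg/m³
  concrete: σ_y = 34.54 MPa, ρ = 2420 kg/m³
  aluminum alloy: M = 140 kN·m/kg
  concrete: M = 14.3 kN·m/kg
The maximum is for aluminum alloy.

aluminum alloy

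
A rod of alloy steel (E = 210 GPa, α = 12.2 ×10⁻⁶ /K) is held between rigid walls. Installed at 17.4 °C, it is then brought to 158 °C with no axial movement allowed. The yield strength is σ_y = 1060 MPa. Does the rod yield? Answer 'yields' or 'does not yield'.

does not yield

ΔT = 140.6 K. Constrained thermal stress σ = E·α·ΔT = 210.0×10³ MPa × 12.2×10⁻⁶ × 140.6 = 360 MPa (compressive).
Compare to σ_y = 1060 MPa: σ < σ_y, so it does not yield.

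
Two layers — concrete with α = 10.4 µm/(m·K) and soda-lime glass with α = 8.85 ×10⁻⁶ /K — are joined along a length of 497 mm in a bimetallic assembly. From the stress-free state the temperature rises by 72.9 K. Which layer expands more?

concrete

α(concrete) = 10.4×10⁻⁶/K vs α(soda-lime glass) = 8.85×10⁻⁶/K.
Higher α expands more for the same ΔT: concrete.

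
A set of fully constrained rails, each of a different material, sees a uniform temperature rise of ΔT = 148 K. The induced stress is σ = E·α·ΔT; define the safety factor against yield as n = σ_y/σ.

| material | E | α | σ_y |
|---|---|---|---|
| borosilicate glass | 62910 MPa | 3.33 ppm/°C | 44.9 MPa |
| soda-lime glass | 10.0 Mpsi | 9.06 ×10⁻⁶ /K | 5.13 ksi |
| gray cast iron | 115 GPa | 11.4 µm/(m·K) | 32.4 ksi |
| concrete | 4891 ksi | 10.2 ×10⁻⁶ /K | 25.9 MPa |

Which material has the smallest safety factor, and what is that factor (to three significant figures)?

soda-lime glass, n = 0.383

Per material, after unit conversion:
  borosilicate glass: E = 62.91, α = 3.33, σ_y = 44.90 → σ = 31.0 MPa, n = 1.45
  soda-lime glass: E = 68.95, α = 9.06, σ_y = 35.37 → σ = 92.5 MPa, n = 0.383
  gray cast iron: E = 115.0, α = 11.4, σ_y = 223.4 → σ = 194 MPa, n = 1.15
  concrete: E = 33.72, α = 10.2, σ_y = 25.90 → σ = 50.9 MPa, n = 0.509
The minimum is soda-lime glass at n = 0.383.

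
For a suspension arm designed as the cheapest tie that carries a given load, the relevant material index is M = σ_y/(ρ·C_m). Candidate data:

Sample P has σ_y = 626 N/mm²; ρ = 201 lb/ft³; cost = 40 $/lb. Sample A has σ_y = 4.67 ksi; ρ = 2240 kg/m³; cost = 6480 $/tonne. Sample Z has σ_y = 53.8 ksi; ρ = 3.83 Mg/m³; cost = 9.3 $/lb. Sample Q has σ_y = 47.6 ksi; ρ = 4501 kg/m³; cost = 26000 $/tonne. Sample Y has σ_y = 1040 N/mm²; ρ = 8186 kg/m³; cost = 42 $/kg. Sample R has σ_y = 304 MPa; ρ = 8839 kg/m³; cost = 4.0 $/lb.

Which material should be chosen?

After converting to SI:
  sample P: σ_y = 626.0 MPa, ρ = 3220 kg/m³, cost = 88.18 $/kg
  sample A: σ_y = 32.20 MPa, ρ = 2240 kg/m³, cost = 6.480 $/kg
  sample Z: σ_y = 370.9 MPa, ρ = 3830 kg/m³, cost = 20.50 $/kg
  sample Q: σ_y = 328.2 MPa, ρ = 4501 kg/m³, cost = 26.00 $/kg
  sample Y: σ_y = 1040 MPa, ρ = 8186 kg/m³, cost = 42.00 $/kg
  sample R: σ_y = 304.0 MPa, ρ = 8839 kg/m³, cost = 8.818 $/kg
  sample Z: M = 4.72 kN·m per $
  sample R: M = 3.90 kN·m per $
  sample Y: M = 3.02 kN·m per $
  sample Q: M = 2.80 kN·m per $
  sample A: M = 2.22 kN·m per $
  sample P: M = 2.20 kN·m per $
Highest index: sample Z.

sample Z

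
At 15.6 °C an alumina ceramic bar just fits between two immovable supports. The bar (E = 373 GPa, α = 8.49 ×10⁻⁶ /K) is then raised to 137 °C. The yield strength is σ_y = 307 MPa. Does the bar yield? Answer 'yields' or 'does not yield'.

ΔT = 121.4 K. Constrained thermal stress σ = E·α·ΔT = 373.0×10³ MPa × 8.49×10⁻⁶ × 121.4 = 384 MPa (compressive).
Compare to σ_y = 307 MPa: σ ≥ σ_y, so it yields.

yields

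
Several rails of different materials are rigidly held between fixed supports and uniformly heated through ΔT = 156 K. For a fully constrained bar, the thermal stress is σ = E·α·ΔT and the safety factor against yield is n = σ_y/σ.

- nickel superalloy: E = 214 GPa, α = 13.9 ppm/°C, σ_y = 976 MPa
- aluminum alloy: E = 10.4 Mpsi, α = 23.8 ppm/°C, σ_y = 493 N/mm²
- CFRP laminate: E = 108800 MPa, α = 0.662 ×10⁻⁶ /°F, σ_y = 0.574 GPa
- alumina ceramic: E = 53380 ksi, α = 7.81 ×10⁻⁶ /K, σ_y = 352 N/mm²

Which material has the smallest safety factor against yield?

alumina ceramic

Per material, after unit conversion:
  nickel superalloy: E = 214.0, α = 13.9, σ_y = 976.0 → σ = 464 MPa, n = 2.10
  aluminum alloy: E = 71.71, α = 23.8, σ_y = 493.0 → σ = 266 MPa, n = 1.85
  CFRP laminate: E = 108.8, α = 1.19, σ_y = 574.0 → σ = 20.2 MPa, n = 28.4
  alumina ceramic: E = 368.0, α = 7.81, σ_y = 352.0 → σ = 448 MPa, n = 0.785
The minimum is alumina ceramic at n = 0.785.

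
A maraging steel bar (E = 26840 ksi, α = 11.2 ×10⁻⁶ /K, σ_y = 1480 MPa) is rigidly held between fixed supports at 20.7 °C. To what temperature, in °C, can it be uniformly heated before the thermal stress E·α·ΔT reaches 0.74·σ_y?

549 °C

E = 26840 ksi = 185.1 GPa.
E·α·ΔT = 1095 MPa ⇒ ΔT = 1095 / (185.1×10³ × 11.2×10⁻⁶) = 528.4 K.
T = 20.7 + 528.4 = 549.1 °C.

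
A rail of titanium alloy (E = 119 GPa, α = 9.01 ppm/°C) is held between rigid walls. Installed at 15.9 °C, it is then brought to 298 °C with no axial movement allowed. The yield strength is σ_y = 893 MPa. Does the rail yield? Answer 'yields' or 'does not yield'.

ΔT = 282.1 K. Constrained thermal stress σ = E·α·ΔT = 119.0×10³ MPa × 9.01×10⁻⁶ × 282.1 = 302 MPa (compressive).
Compare to σ_y = 893 MPa: σ < σ_y, so it does not yield.

does not yield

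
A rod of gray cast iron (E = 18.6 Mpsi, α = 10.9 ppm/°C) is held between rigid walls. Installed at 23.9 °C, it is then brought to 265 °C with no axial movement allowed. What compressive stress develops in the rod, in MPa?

E = 18.6 Mpsi = 128.2 GPa.
ΔT = 241.1 K. Constrained thermal stress σ = E·α·ΔT = 128.2×10³ MPa × 10.9×10⁻⁶ × 241.1 = 337 MPa (compressive).

337 MPa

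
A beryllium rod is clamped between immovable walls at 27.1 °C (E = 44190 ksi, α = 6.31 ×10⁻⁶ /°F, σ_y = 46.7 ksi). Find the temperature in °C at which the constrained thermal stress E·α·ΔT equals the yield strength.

E = 44190 ksi = 304.7 GPa.
α = 6.31×10⁻⁶/°F × 9/5 = 11.4×10⁻⁶/K.
σ_y = 46.7 ksi = 322.0 MPa.
E·α·ΔT = 322.0 MPa ⇒ ΔT = 322.0 / (304.7×10³ × 11.4×10⁻⁶) = 93.04 K.
T = 27.1 + 93.04 = 120.1 °C.

120 °C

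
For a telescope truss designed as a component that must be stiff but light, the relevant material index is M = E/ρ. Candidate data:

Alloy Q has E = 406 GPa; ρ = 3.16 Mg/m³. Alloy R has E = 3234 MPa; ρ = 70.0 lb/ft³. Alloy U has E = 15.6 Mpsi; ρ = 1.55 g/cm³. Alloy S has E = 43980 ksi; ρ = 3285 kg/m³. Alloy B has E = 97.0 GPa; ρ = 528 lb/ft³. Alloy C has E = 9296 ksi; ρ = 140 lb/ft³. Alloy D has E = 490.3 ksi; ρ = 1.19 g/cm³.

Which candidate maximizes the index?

alloy Q

Convert each candidate to consistent units, then evaluate M:
  alloy Q: E = 406.0 GPa, ρ = 3160 kg/m³
  alloy R: E = 3.234 GPa, ρ = 1121 kg/m³
  alloy U: E = 107.6 GPa, ρ = 1550 kg/m³
  alloy S: E = 303.2 GPa, ρ = 3285 kg/m³
  alloy B: E = 97.00 GPa, ρ = 8458 kg/m³
  alloy C: E = 64.09 GPa, ρ = 2243 kg/m³
  alloy D: E = 3.381 GPa, ρ = 1190 kg/m³
  alloy Q: M = 128 MN·m/kg
  alloy S: M = 92.3 MN·m/kg
  alloy U: M = 69.4 MN·m/kg
  alloy C: M = 28.6 MN·m/kg
  alloy B: M = 11.5 MN·m/kg
  alloy R: M = 2.88 MN·m/kg
  alloy D: M = 2.84 MN·m/kg
Alloy Q has the largest M.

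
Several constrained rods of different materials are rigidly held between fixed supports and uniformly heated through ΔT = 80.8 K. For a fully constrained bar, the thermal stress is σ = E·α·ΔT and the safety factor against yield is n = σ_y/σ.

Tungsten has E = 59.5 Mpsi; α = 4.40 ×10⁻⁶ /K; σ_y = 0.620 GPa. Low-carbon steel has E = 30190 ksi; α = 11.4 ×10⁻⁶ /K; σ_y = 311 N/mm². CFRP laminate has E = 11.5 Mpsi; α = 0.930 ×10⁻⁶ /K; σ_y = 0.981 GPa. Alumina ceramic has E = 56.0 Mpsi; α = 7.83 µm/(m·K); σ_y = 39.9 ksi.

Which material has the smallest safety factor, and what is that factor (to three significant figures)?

In consistent units (E in GPa, α in ×10⁻⁶/K, σ_y in MPa):
  tungsten: E = 410.2, α = 4.40, σ_y = 620.0 → σ = 146 MPa, n = 4.25
  low-carbon steel: E = 208.2, α = 11.4, σ_y = 311.0 → σ = 192 MPa, n = 1.62
  CFRP laminate: E = 79.29, α = 0.930, σ_y = 981.0 → σ = 5.96 MPa, n = 165
  alumina ceramic: E = 386.1, α = 7.83, σ_y = 275.1 → σ = 244 MPa, n = 1.13
Smallest n: alumina ceramic with n = 1.13.

alumina ceramic, n = 1.13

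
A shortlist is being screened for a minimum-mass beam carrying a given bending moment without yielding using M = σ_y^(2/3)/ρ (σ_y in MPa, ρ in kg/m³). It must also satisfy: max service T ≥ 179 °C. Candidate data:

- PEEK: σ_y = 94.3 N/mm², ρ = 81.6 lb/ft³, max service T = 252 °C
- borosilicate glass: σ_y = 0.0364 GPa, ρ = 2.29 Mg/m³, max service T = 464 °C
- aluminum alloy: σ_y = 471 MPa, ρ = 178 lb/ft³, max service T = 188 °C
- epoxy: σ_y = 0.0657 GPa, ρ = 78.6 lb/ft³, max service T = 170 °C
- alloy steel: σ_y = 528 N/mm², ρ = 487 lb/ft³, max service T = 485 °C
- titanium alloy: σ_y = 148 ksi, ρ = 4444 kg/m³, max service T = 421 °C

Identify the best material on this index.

Screen on constraints: max service T ≥ 179 °C. Survivors: PEEK, borosilicate glass, aluminum alloy, alloy steel, titanium alloy.
In SI units:
  PEEK: σ_y = 94.30 MPa, ρ = 1307 kg/m³
  borosilicate glass: σ_y = 36.40 MPa, ρ = 2290 kg/m³
  aluminum alloy: σ_y = 471.0 MPa, ρ = 2851 kg/m³
  alloy steel: σ_y = 528.0 MPa, ρ = 7801 kg/m³
  titanium alloy: σ_y = 1020 MPa, ρ = 4444 kg/m³
  titanium alloy: M = 22.8×10⁻³
  aluminum alloy: M = 21.2×10⁻³
  PEEK: M = 15.9×10⁻³
  alloy steel: M = 8.37×10⁻³
  borosilicate glass: M = 4.80×10⁻³
Titanium alloy has the largest M.

titanium alloy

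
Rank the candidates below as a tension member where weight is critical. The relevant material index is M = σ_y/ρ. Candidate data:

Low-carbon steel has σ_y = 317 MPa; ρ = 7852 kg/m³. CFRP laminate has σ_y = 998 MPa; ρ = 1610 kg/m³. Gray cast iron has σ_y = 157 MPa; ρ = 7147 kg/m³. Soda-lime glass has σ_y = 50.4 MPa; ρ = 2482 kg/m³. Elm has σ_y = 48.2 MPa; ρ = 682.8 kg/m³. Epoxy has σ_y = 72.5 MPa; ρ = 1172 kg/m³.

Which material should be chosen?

Per-candidate index values:
  CFRP laminate: M = 620 kN·m/kg
  elm: M = 70.6 kN·m/kg
  epoxy: M = 61.9 kN·m/kg
  low-carbon steel: M = 40.4 kN·m/kg
  gray cast iron: M = 22.0 kN·m/kg
  soda-lime glass: M = 20.3 kN·m/kg
CFRP laminate has the largest M.

CFRP laminate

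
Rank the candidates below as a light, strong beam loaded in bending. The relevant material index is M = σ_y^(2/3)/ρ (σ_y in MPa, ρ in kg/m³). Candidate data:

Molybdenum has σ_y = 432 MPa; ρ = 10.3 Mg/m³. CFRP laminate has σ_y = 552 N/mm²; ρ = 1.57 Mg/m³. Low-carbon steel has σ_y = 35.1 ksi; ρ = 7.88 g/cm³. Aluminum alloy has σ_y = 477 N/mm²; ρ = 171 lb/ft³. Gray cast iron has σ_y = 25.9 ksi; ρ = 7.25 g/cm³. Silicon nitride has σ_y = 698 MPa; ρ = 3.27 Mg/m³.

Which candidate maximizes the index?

In SI units:
  molybdenum: σ_y = 432.0 MPa, ρ = 10300 kg/m³
  CFRP laminate: σ_y = 552.0 MPa, ρ = 1570 kg/m³
  low-carbon steel: σ_y = 242.0 MPa, ρ = 7880 kg/m³
  aluminum alloy: σ_y = 477.0 MPa, ρ = 2739 kg/m³
  gray cast iron: σ_y = 178.6 MPa, ρ = 7250 kg/m³
  silicon nitride: σ_y = 698.0 MPa, ρ = 3270 kg/m³
  CFRP laminate: M = 42.9×10⁻³
  silicon nitride: M = 24.1×10⁻³
  aluminum alloy: M = 22.3×10⁻³
  molybdenum: M = 5.55×10⁻³
  low-carbon steel: M = 4.93×10⁻³
  gray cast iron: M = 4.37×10⁻³
Highest index: CFRP laminate.

CFRP laminate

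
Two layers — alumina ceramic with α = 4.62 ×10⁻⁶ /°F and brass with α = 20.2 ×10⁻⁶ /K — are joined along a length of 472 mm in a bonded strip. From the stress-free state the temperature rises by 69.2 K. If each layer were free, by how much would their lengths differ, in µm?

alumina ceramic: α = 4.62×10⁻⁶/°F × 9/5 = 8.32×10⁻⁶/K.
Δα = |8.32 − 20.2|×10⁻⁶/K = 11.9×10⁻⁶/K.
ΔL_mismatch = Δα·L·ΔT = 11.9×10⁻⁶ × 472.0 mm × 69.2 K = 388 µm.

388 µm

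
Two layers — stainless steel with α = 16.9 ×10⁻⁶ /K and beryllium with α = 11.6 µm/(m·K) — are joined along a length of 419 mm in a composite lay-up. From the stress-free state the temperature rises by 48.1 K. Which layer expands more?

stainless steel

α(stainless steel) = 16.9×10⁻⁶/K vs α(beryllium) = 11.6×10⁻⁶/K.
Higher α expands more for the same ΔT: stainless steel.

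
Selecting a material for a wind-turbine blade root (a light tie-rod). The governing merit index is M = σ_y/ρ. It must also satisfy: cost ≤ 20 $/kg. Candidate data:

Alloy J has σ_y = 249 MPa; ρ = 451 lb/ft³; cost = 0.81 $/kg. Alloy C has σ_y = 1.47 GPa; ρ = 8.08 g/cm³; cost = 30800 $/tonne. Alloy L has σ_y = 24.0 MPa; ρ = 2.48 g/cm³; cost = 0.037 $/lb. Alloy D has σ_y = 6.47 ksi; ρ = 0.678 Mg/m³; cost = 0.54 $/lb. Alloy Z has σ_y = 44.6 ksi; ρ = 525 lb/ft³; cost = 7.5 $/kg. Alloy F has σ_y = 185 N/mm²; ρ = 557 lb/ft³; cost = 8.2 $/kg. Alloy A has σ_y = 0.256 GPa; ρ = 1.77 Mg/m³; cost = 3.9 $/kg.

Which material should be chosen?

Screen on constraints: cost ≤ 20 $/kg. Survivors: alloy J, alloy L, alloy D, alloy Z, alloy F, alloy A.
Convert each candidate to consistent units, then evaluate M:
  alloy J: σ_y = 249.0 MPa, ρ = 7224 kg/m³
  alloy L: σ_y = 24.00 MPa, ρ = 2480 kg/m³
  alloy D: σ_y = 44.61 MPa, ρ = 678.0 kg/m³
  alloy Z: σ_y = 307.5 MPa, ρ = 8410 kg/m³
  alloy F: σ_y = 185.0 MPa, ρ = 8922 kg/m³
  alloy A: σ_y = 256.0 MPa, ρ = 1770 kg/m³
  alloy A: M = 145 kN·m/kg
  alloy D: M = 65.8 kN·m/kg
  alloy Z: M = 36.6 kN·m/kg
  alloy J: M = 34.5 kN·m/kg
  alloy F: M = 20.7 kN·m/kg
  alloy L: M = 9.68 kN·m/kg
The maximum is for alloy A.

alloy A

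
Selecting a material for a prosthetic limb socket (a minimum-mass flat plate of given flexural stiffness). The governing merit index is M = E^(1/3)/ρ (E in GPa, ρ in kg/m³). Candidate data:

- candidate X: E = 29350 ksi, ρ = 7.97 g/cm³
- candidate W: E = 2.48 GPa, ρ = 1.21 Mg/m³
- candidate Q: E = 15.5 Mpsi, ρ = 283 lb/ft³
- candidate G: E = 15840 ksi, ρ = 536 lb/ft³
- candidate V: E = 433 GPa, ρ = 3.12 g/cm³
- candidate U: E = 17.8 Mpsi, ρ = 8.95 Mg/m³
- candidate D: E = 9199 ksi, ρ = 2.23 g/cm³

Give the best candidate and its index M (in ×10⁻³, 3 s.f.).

After converting to SI:
  candidate X: E = 202.4 GPa, ρ = 7970 kg/m³
  candidate W: E = 2.480 GPa, ρ = 1210 kg/m³
  candidate Q: E = 106.9 GPa, ρ = 4533 kg/m³
  candidate G: E = 109.2 GPa, ρ = 8586 kg/m³
  candidate V: E = 433.0 GPa, ρ = 3120 kg/m³
  candidate U: E = 122.7 GPa, ρ = 8950 kg/m³
  candidate D: E = 63.42 GPa, ρ = 2230 kg/m³
  candidate V: M = 2.42×10⁻³
  candidate D: M = 1.79×10⁻³
  candidate W: M = 1.12×10⁻³
  candidate Q: M = 1.05×10⁻³
  candidate X: M = 0.737×10⁻³
  candidate G: M = 0.557×10⁻³
  candidate U: M = 0.555×10⁻³
Candidate V has the largest M.

candidate V, M = 2.42×10⁻³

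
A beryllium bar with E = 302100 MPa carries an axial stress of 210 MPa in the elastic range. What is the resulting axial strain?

6.95×10⁻⁴

E = 302100 MPa = 302.1 GPa = 302100 MPa.
ε = σ/E = 210 / 302100 = 6.95×10⁻⁴.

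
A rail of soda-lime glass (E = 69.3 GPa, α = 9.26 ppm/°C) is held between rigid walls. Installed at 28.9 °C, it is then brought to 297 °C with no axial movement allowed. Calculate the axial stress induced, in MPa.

172 MPa

ΔT = 268.1 K. Constrained thermal stress σ = E·α·ΔT = 69.30×10³ MPa × 9.26×10⁻⁶ × 268.1 = 172 MPa (compressive).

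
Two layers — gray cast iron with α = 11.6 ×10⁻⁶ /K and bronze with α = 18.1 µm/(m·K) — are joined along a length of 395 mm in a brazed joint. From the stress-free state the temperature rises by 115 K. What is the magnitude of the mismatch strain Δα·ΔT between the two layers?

Δα = |11.6 − 18.1|×10⁻⁶/K = 6.50×10⁻⁶/K.
Mismatch strain = Δα·ΔT = 6.50×10⁻⁶ × 115.0 = 7.48×10⁻⁴.

7.48×10⁻⁴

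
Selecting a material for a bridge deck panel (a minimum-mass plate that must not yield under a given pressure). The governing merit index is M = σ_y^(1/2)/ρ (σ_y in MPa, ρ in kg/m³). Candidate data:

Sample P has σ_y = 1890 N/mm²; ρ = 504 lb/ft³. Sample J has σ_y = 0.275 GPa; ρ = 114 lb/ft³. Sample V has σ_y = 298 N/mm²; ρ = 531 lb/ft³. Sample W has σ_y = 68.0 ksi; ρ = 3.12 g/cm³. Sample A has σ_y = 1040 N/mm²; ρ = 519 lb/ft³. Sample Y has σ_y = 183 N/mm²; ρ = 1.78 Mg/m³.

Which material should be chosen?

sample J

Normalizing units and computing the index:
  sample P: σ_y = 1890 MPa, ρ = 8073 kg/m³
  sample J: σ_y = 275.0 MPa, ρ = 1826 kg/m³
  sample V: σ_y = 298.0 MPa, ρ = 8506 kg/m³
  sample W: σ_y = 468.8 MPa, ρ = 3120 kg/m³
  sample A: σ_y = 1040 MPa, ρ = 8314 kg/m³
  sample Y: σ_y = 183.0 MPa, ρ = 1780 kg/m³
  sample J: M = 9.08×10⁻³
  sample Y: M = 7.60×10⁻³
  sample W: M = 6.94×10⁻³
  sample P: M = 5.38×10⁻³
  sample A: M = 3.88×10⁻³
  sample V: M = 2.03×10⁻³
Sample J has the largest M.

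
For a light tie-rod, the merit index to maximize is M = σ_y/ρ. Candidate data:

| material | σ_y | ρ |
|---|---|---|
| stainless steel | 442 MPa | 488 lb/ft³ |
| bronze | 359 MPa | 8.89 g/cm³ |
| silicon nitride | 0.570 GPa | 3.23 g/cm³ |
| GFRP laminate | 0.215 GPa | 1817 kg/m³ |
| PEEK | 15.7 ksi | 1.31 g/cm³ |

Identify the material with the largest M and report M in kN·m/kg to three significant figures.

silicon nitride, M = 176 kN·m/kg

Putting every candidate on a common basis:
  stainless steel: σ_y = 442.0 MPa, ρ = 7817 kg/m³
  bronze: σ_y = 359.0 MPa, ρ = 8890 kg/m³
  silicon nitride: σ_y = 570.0 MPa, ρ = 3230 kg/m³
  GFRP laminate: σ_y = 215.0 MPa, ρ = 1817 kg/m³
  PEEK: σ_y = 108.2 MPa, ρ = 1310 kg/m³
  silicon nitride: M = 176 kN·m/kg
  GFRP laminate: M = 118 kN·m/kg
  PEEK: M = 82.6 kN·m/kg
  stainless steel: M = 56.5 kN·m/kg
  bronze: M = 40.4 kN·m/kg
Highest index: silicon nitride.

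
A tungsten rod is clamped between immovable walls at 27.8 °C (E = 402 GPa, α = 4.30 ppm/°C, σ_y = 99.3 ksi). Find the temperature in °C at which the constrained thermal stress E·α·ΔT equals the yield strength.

σ_y = 99.3 ksi = 684.6 MPa.
E·α·ΔT = 684.6 MPa ⇒ ΔT = 684.6 / (402.0×10³ × 4.30×10⁻⁶) = 396.1 K.
T = 27.8 + 396.1 = 423.9 °C.

424 °C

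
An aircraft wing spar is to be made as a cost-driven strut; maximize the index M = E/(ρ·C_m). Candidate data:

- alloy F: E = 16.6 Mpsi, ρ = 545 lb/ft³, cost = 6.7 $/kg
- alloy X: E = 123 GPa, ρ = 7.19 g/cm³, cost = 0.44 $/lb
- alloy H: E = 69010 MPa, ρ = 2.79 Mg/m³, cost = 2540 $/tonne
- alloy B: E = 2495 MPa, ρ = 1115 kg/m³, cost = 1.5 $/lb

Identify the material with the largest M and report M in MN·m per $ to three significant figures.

Putting every candidate on a common basis:
  alloy F: E = 114.5 GPa, ρ = 8730 kg/m³, cost = 6.700 $/kg
  alloy X: E = 123.0 GPa, ρ = 7190 kg/m³, cost = 0.9700 $/kg
  alloy H: E = 69.01 GPa, ρ = 2790 kg/m³, cost = 2.540 $/kg
  alloy B: E = 2.495 GPa, ρ = 1115 kg/m³, cost = 3.307 $/kg
  alloy X: M = 17.6 MN·m per $
  alloy H: M = 9.74 MN·m per $
  alloy F: M = 1.96 MN·m per $
  alloy B: M = 0.677 MN·m per $
Alloy X ranks first.

alloy X, M = 17.6 MN·m per $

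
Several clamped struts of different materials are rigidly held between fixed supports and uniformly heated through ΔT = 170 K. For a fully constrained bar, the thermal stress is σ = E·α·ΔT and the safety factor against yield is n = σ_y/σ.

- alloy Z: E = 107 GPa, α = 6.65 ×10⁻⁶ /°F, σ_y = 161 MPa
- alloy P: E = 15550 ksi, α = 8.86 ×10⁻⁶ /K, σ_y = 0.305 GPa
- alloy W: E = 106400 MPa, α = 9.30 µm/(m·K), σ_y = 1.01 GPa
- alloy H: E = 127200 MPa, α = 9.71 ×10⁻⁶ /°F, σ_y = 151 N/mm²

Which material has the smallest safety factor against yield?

Per material, after unit conversion:
  alloy Z: E = 107.0, α = 12.0, σ_y = 161.0 → σ = 218 MPa, n = 0.739
  alloy P: E = 107.2, α = 8.86, σ_y = 305.0 → σ = 161 MPa, n = 1.89
  alloy W: E = 106.4, α = 9.30, σ_y = 1010 → σ = 168 MPa, n = 6.00
  alloy H: E = 127.2, α = 17.5, σ_y = 151.0 → σ = 378 MPa, n = 0.400
The minimum is alloy H at n = 0.400.

alloy H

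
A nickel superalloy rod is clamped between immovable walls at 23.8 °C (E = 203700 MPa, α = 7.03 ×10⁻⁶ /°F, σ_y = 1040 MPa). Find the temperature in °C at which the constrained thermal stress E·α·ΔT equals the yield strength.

427 °C

E = 203700 MPa = 203.7 GPa.
α = 7.03×10⁻⁶/°F × 9/5 = 12.7×10⁻⁶/K.
E·α·ΔT = 1040 MPa ⇒ ΔT = 1040 / (203.7×10³ × 12.7×10⁻⁶) = 403.5 K.
T = 23.8 + 403.5 = 427.3 °C.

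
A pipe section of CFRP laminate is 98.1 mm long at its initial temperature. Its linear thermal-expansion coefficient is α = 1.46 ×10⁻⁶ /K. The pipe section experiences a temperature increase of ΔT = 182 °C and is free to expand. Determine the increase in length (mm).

0.0261 mm

ΔL = α·L₀·ΔT = 1.46×10⁻⁶ × 98.1 mm × 182.0 K = 0.0261 mm.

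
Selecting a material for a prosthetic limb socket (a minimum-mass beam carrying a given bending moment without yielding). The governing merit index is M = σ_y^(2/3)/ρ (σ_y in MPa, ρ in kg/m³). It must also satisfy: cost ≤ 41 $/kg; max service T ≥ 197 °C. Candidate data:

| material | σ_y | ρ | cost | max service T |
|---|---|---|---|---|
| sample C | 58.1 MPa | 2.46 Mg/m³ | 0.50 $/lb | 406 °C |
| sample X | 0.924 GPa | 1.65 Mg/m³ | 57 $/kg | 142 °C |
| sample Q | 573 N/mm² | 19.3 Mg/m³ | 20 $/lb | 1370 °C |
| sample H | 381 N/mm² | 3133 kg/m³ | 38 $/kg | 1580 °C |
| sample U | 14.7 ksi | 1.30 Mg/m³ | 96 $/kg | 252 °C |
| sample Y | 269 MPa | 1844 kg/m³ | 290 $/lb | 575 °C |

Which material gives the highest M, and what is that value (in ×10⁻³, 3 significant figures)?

Screen on constraints: cost ≤ 41 $/kg; max service T ≥ 197 °C. Survivors: sample C, sample H.
Normalizing units and computing the index:
  sample C: σ_y = 58.10 MPa, ρ = 2460 kg/m³
  sample H: σ_y = 381.0 MPa, ρ = 3133 kg/m³
  sample H: M = 16.8×10⁻³
  sample C: M = 6.10×10⁻³
Sample H has the largest M.

sample H, M = 16.8×10⁻³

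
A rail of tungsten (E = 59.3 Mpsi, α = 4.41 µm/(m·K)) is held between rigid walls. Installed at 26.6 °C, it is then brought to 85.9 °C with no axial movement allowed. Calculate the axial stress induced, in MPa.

107 MPa

E = 59.3 Mpsi = 408.9 GPa.
ΔT = 59.30 K. Constrained thermal stress σ = E·α·ΔT = 408.9×10³ MPa × 4.41×10⁻⁶ × 59.30 = 107 MPa (compressive).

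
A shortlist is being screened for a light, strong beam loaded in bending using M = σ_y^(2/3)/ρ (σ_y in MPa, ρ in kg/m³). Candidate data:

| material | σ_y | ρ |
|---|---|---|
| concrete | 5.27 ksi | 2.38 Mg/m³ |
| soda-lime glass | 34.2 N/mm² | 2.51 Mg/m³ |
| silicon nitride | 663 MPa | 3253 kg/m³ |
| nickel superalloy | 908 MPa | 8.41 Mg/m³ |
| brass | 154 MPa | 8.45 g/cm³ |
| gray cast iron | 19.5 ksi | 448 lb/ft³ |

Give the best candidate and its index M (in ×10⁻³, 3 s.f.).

Normalizing units and computing the index:
  concrete: σ_y = 36.34 MPa, ρ = 2380 kg/m³
  soda-lime glass: σ_y = 34.20 MPa, ρ = 2510 kg/m³
  silicon nitride: σ_y = 663.0 MPa, ρ = 3253 kg/m³
  nickel superalloy: σ_y = 908.0 MPa, ρ = 8410 kg/m³
  brass: σ_y = 154.0 MPa, ρ = 8450 kg/m³
  gray cast iron: σ_y = 134.4 MPa, ρ = 7176 kg/m³
  silicon nitride: M = 23.4×10⁻³
  nickel superalloy: M = 11.1×10⁻³
  concrete: M = 4.61×10⁻³
  soda-lime glass: M = 4.20×10⁻³
  gray cast iron: M = 3.66×10⁻³
  brass: M = 3.40×10⁻³
Highest index: silicon nitride.

silicon nitride, M = 23.4×10⁻³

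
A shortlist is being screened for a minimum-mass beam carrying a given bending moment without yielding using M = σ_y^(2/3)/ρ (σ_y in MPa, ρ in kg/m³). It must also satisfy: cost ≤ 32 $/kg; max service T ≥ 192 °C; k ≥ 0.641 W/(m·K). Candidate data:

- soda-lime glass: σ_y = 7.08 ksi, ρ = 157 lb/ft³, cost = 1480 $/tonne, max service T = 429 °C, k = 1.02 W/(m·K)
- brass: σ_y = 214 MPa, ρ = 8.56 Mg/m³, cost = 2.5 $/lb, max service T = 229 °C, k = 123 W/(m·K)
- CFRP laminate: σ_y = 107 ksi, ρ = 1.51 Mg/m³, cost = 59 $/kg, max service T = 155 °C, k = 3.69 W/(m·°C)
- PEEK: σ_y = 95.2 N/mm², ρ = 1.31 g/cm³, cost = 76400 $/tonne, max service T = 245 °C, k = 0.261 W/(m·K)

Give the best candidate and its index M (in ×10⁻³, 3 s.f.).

Screen on constraints: cost ≤ 32 $/kg; max service T ≥ 192 °C; k ≥ 0.641 W/(m·K). Survivors: soda-lime glass, brass.
In SI units:
  soda-lime glass: σ_y = 48.81 MPa, ρ = 2515 kg/m³
  brass: σ_y = 214.0 MPa, ρ = 8560 kg/m³
  soda-lime glass: M = 5.31×10⁻³
  brass: M = 4.18×10⁻³
Soda-lime glass ranks first.

soda-lime glass, M = 5.31×10⁻³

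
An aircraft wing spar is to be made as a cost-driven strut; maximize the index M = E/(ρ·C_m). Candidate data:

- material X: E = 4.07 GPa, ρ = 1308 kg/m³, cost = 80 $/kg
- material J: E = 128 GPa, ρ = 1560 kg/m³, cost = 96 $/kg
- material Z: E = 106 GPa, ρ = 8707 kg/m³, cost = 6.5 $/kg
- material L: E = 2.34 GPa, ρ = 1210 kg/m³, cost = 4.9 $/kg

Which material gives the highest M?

material Z

Computing M directly (units already consistent):
  material Z: M = 1.87 MN·m per $
  material J: M = 0.855 MN·m per $
  material L: M = 0.395 MN·m per $
  material X: M = 0.0389 MN·m per $
Material Z ranks first.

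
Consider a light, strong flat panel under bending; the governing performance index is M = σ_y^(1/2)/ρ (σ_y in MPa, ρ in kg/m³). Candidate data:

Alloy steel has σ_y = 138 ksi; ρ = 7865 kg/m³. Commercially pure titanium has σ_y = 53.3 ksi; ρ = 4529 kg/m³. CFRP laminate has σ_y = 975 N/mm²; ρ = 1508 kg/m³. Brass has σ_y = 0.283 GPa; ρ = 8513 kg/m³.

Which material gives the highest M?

CFRP laminate

Putting every candidate on a common basis:
  alloy steel: σ_y = 951.5 MPa, ρ = 7865 kg/m³
  commercially pure titanium: σ_y = 367.5 MPa, ρ = 4529 kg/m³
  CFRP laminate: σ_y = 975.0 MPa, ρ = 1508 kg/m³
  brass: σ_y = 283.0 MPa, ρ = 8513 kg/m³
  CFRP laminate: M = 20.7×10⁻³
  commercially pure titanium: M = 4.23×10⁻³
  alloy steel: M = 3.92×10⁻³
  brass: M = 1.98×10⁻³
CFRP laminate ranks first.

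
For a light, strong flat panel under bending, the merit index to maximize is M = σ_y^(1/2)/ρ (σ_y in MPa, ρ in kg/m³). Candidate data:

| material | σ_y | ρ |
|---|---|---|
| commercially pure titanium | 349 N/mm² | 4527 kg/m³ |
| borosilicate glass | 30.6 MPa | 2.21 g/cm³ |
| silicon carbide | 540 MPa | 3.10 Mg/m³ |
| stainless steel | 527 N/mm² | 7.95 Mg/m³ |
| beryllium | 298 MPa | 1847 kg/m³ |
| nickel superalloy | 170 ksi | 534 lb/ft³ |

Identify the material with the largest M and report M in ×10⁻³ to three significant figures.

beryllium, M = 9.35×10⁻³

Convert each candidate to consistent units, then evaluate M:
  commercially pure titanium: σ_y = 349.0 MPa, ρ = 4527 kg/m³
  borosilicate glass: σ_y = 30.60 MPa, ρ = 2210 kg/m³
  silicon carbide: σ_y = 540.0 MPa, ρ = 3100 kg/m³
  stainless steel: σ_y = 527.0 MPa, ρ = 7950 kg/m³
  beryllium: σ_y = 298.0 MPa, ρ = 1847 kg/m³
  nickel superalloy: σ_y = 1172 MPa, ρ = 8554 kg/m³
  beryllium: M = 9.35×10⁻³
  silicon carbide: M = 7.50×10⁻³
  commercially pure titanium: M = 4.13×10⁻³
  nickel superalloy: M = 4.00×10⁻³
  stainless steel: M = 2.89×10⁻³
  borosilicate glass: M = 2.50×10⁻³
Highest index: beryllium.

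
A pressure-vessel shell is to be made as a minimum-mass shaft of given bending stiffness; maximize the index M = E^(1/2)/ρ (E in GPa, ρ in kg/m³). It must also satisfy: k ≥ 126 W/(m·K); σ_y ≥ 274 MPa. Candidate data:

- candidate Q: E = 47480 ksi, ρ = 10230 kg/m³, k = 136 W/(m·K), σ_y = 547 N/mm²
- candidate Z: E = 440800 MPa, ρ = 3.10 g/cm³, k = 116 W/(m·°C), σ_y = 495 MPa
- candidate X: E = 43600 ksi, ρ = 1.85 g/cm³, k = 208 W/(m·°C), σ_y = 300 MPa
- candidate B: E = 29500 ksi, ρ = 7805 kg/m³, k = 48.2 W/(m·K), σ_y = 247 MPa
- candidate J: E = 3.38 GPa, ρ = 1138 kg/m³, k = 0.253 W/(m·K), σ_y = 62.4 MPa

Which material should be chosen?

Screen on constraints: k ≥ 126 W/(m·K); σ_y ≥ 274 MPa. Survivors: candidate Q, candidate X.
After converting to SI:
  candidate Q: E = 327.4 GPa, ρ = 10230 kg/m³
  candidate X: E = 300.6 GPa, ρ = 1850 kg/m³
  candidate X: M = 9.37×10⁻³
  candidate Q: M = 1.77×10⁻³
Candidate X has the largest M.

candidate X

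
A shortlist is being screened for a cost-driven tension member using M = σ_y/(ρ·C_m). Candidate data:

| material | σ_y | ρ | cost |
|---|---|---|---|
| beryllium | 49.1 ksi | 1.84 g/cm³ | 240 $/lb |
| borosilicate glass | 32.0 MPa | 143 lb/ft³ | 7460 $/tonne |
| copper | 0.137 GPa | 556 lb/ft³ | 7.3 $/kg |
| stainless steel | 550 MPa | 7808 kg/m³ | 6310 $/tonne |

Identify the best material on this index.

stainless steel

Convert each candidate to consistent units, then evaluate M:
  beryllium: σ_y = 338.5 MPa, ρ = 1840 kg/m³, cost = 529.1 $/kg
  borosilicate glass: σ_y = 32.00 MPa, ρ = 2291 kg/m³, cost = 7.460 $/kg
  copper: σ_y = 137.0 MPa, ρ = 8906 kg/m³, cost = 7.300 $/kg
  stainless steel: σ_y = 550.0 MPa, ρ = 7808 kg/m³, cost = 6.310 $/kg
  stainless steel: M = 11.2 kN·m per $
  copper: M = 2.11 kN·m per $
  borosilicate glass: M = 1.87 kN·m per $
  beryllium: M = 0.348 kN·m per $
Stainless steel has the largest M.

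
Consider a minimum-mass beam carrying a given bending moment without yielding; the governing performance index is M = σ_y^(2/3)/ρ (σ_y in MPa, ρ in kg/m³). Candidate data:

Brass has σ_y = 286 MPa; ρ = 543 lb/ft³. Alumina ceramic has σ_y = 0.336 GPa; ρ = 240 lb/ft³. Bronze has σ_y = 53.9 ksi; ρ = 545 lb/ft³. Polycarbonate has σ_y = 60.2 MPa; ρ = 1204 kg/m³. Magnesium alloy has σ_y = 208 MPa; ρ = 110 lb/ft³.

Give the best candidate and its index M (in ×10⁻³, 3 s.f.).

In SI units:
  brass: σ_y = 286.0 MPa, ρ = 8698 kg/m³
  alumina ceramic: σ_y = 336.0 MPa, ρ = 3844 kg/m³
  bronze: σ_y = 371.6 MPa, ρ = 8730 kg/m³
  polycarbonate: σ_y = 60.20 MPa, ρ = 1204 kg/m³
  magnesium alloy: σ_y = 208.0 MPa, ρ = 1762 kg/m³
  magnesium alloy: M = 19.9×10⁻³
  polycarbonate: M = 12.8×10⁻³
  alumina ceramic: M = 12.6×10⁻³
  bronze: M = 5.92×10⁻³
  brass: M = 4.99×10⁻³
Highest index: magnesium alloy.

magnesium alloy, M = 19.9×10⁻³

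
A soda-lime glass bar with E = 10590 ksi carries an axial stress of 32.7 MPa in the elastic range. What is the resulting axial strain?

E = 10590 ksi = 73.02 GPa = 73020 MPa.
ε = σ/E = 32.7 / 73020 = 4.48×10⁻⁴.

4.48×10⁻⁴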